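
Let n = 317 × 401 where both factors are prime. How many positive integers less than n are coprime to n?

φ(n) = (p − 1)(q − 1) = (317−1)(401−1) = 316·400 = 126400.

126400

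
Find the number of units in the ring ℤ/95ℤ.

First factor: 95 = 5 * 19.
φ(5) = 5 − 1 = 4.
φ(19) = 19 − 1 = 18.
Since φ is multiplicative, φ(95) = 4 · 18 = 72.

72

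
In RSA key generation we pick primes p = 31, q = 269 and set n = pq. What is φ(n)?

8040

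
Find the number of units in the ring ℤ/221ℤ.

192

Prime factorization: 221 = 13 × 17.
φ(13) = 13 − 1 = 12.
φ(17) = 17 − 1 = 16.
φ(221) = 12 × 16 = 192.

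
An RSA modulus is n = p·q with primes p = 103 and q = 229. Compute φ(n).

φ(pq) = (p−1)(q−1) = 102 · 228 = 23256.

23256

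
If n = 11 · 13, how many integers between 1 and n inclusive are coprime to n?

120

φ(11) = 11 − 1 = 10.
φ(13) = 13 − 1 = 12.
Since φ is multiplicative, φ(143) = 10 · 12 = 120.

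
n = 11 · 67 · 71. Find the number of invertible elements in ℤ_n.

46200

φ(11) = 11 − 1 = 10.
φ(67) = 67 − 1 = 66.
φ(71) = 71 − 1 = 70.
φ(52327) = 10 × 66 × 70 = 46200.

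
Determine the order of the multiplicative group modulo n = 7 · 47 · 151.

φ(7) = 7 − 1 = 6.
φ(47) = 47 − 1 = 46.
φ(151) = 151 − 1 = 150.
Since φ is multiplicative, φ(49679) = 6 · 46 · 150 = 41400.

41400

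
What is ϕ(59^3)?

φ(59^3) = 59^2·(59−1) = 3481·58 = 201898.

201898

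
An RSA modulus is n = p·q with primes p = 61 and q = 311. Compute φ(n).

18600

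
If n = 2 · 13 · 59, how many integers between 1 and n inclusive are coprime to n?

φ(1534) = 1534 · (1 − 1/2) · (1 − 1/13) · (1 − 1/59)
       = 1534 · 696/1534 = 696.

696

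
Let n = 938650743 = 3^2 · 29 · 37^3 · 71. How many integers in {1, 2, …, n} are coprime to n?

579579840

φ(938650743) = 938650743 · (1 − 1/3) · (1 − 1/29) · (1 − 1/37) · (1 − 1/71)
       = 938650743 · 141120/228549 = 579579840.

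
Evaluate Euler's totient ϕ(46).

Prime factorization: 46 = 2 · 23.
φ(2) = 2 − 1 = 1.
φ(23) = 23 − 1 = 22.
Multiply: 1 · 22 = 22.

22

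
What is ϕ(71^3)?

352870

φ(71^3) = 71^2·(71−1) = 5041·70 = 352870.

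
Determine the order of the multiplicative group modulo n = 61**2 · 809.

φ(61^2) = 61^2 − 61^1 = 3721 − 61 = 3660.
φ(809) = 809 − 1 = 808.
Multiply: 3660 · 808 = 2957280.

2957280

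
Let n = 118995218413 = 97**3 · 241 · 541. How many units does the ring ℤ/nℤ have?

φ(118995218413) = 118995218413 · (1 − 1/97) · (1 − 1/241) · (1 − 1/541)
       = 118995218413 · 12441600/12646957 = 117063014400.

117063014400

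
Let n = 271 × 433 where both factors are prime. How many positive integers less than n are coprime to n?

116640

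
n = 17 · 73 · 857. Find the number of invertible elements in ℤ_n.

986112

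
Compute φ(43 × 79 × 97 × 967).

φ(43) = 43 − 1 = 42.
φ(79) = 79 − 1 = 78.
φ(97) = 97 − 1 = 96.
φ(967) = 967 − 1 = 966.
Since φ is multiplicative, φ(318635203) = 42 · 78 · 96 · 966 = 303803136.

303803136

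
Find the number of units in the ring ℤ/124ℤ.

124 = 2**2 · 31.
φ(124) = 124 · (1 − 1/2) · (1 − 1/31)
       = 124 · 30/62 = 60.

60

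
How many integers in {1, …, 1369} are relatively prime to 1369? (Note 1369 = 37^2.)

1332

φ(37^2) = 37^1·(37−1) = 37·36 = 1332.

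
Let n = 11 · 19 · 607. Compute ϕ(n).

109080

φ(126863) = 126863 · (1 − 1/11) · (1 − 1/19) · (1 − 1/607)
       = 126863 · 109080/126863 = 109080.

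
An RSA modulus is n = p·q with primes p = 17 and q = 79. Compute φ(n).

1248

φ(17) = 17 − 1 = 16.
φ(79) = 79 − 1 = 78.
Multiply: 16 · 78 = 1248.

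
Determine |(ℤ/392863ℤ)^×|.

392863 = 19 · 23 · 29 · 31.
φ(392863) = 392863 · (1 − 1/19) · (1 − 1/23) · (1 − 1/29) · (1 − 1/31)
       = 392863 · 332640/392863 = 332640.

332640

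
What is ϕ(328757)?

261360

Prime factorization: 328757 = 11**3 · 13 · 19.
φ(328757) = 328757 · (1 − 1/11) · (1 − 1/13) · (1 − 1/19)
       = 328757 · 2160/2717 = 261360.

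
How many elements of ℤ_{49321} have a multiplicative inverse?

49321 = 31 × 37 × 43.
φ(31) = 31 − 1 = 30.
φ(37) = 37 − 1 = 36.
φ(43) = 43 − 1 = 42.
φ(49321) = 30 × 36 × 42 = 45360.

45360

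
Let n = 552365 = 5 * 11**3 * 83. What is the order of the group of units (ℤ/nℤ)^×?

396880

φ(552365) = 552365 · (1 − 1/5) · (1 − 1/11) · (1 − 1/83)
       = 552365 · 3280/4565 = 396880.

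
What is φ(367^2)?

134322

φ(134689) = 134689 · (1 − 1/367)
       = 134689 · 366/367 = 134322.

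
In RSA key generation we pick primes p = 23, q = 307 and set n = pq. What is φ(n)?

φ(23) = 23 − 1 = 22.
φ(307) = 307 − 1 = 306.
Multiply: 22 · 306 = 6732.

6732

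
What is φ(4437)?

Factor 4437: 4437 = 3**2 · 17 · 29.
φ(4437) = 4437 · (1 − 1/3) · (1 − 1/17) · (1 − 1/29)
       = 4437 · 896/1479 = 2688.

2688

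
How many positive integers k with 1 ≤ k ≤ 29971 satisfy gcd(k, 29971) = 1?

Factor 29971: 29971 = 17 · 41 · 43.
φ(17) = 17 − 1 = 16.
φ(41) = 41 − 1 = 40.
φ(43) = 43 − 1 = 42.
Since φ is multiplicative, φ(29971) = 16 · 40 · 42 = 26880.

26880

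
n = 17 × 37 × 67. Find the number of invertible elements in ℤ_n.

38016

φ(17) = 17 − 1 = 16.
φ(37) = 37 − 1 = 36.
φ(67) = 67 − 1 = 66.
Multiply: 16 · 36 · 66 = 38016.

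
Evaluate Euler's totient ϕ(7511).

6048

Factor 7511: 7511 = 7 · 29 · 37.
φ(7) = 7 − 1 = 6.
φ(29) = 29 − 1 = 28.
φ(37) = 37 − 1 = 36.
Since φ is multiplicative, φ(7511) = 6 · 28 · 36 = 6048.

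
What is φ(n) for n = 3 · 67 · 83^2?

φ(3) = 3 − 1 = 2.
φ(67) = 67 − 1 = 66.
φ(83^2) = 83^1·(83−1) = 83·82 = 6806.
Multiply: 2 · 66 · 6806 = 898392.

898392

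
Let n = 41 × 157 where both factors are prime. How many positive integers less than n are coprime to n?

6240

φ(41) = 41 − 1 = 40.
φ(157) = 157 − 1 = 156.
Since φ is multiplicative, φ(6437) = 40 · 156 = 6240.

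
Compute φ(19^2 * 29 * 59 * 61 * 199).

6598247040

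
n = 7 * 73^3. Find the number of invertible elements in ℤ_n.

2302128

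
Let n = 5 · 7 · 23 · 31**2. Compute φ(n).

φ(5) = 5 − 1 = 4.
φ(7) = 7 − 1 = 6.
φ(23) = 23 − 1 = 22.
φ(31^2) = 31^1·(31−1) = 31·30 = 930.
φ(773605) = 4 × 6 × 22 × 930 = 491040.

491040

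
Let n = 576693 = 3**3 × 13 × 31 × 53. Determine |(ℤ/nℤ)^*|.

φ(576693) = 576693 · (1 − 1/3) · (1 − 1/13) · (1 − 1/31) · (1 − 1/53)
       = 576693 · 37440/64077 = 336960.

336960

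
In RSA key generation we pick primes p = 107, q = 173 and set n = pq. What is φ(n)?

18232

For distinct primes, φ(pq) = (p−1)(q−1) = 106 × 172 = 18232.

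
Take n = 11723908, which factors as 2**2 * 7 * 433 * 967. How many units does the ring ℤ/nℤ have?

5007744

φ(2^2) = 2^2 − 2^1 = 4 − 2 = 2.
φ(7) = 7 − 1 = 6.
φ(433) = 433 − 1 = 432.
φ(967) = 967 − 1 = 966.
Multiply: 2 · 6 · 432 · 966 = 5007744.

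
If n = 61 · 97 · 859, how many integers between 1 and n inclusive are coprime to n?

4942080

φ(61) = 61 − 1 = 60.
φ(97) = 97 − 1 = 96.
φ(859) = 859 − 1 = 858.
Since φ is multiplicative, φ(5082703) = 60 · 96 · 858 = 4942080.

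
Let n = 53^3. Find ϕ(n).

146068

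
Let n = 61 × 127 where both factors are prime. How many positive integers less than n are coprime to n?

For distinct primes, φ(pq) = (p−1)(q−1) = 60 × 126 = 7560.

7560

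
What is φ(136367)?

136367 = 7**2 · 11**2 · 23.
φ(136367) = 136367 · (1 − 1/7) · (1 − 1/11) · (1 − 1/23)
       = 136367 · 1320/1771 = 101640.

101640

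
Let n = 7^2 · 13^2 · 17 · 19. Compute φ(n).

1886976

φ(7^2) = 7^2 − 7^1 = 49 − 7 = 42.
φ(13^2) = 13^2 − 13^1 = 169 − 13 = 156.
φ(17) = 17 − 1 = 16.
φ(19) = 19 − 1 = 18.
φ(2674763) = 42 × 156 × 16 × 18 = 1886976.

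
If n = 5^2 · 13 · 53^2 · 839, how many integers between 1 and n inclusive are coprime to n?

554286720

φ(765944075) = 765944075 · (1 − 1/5) · (1 − 1/13) · (1 − 1/53) · (1 − 1/839)
       = 765944075 · 2091648/2890355 = 554286720.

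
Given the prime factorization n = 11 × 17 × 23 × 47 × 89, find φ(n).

14248960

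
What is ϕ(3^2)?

6

φ(9) = 9 · (1 − 1/3)
       = 9 · 2/3 = 6.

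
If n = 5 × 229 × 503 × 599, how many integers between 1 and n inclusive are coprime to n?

φ(344985065) = 344985065 · (1 − 1/5) · (1 − 1/229) · (1 − 1/503) · (1 − 1/599)
       = 344985065 · 273778752/344985065 = 273778752.

273778752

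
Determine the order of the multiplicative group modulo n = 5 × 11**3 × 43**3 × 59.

21800153760

φ(5) = 5 − 1 = 4.
φ(11^3) = 11^2·(11−1) = 121·10 = 1210.
φ(43^3) = 43^3 − 43^2 = 79507 − 1849 = 77658.
φ(59) = 59 − 1 = 58.
φ(31218026015) = 4 × 1210 × 77658 × 58 = 21800153760.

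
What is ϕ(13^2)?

φ(169) = 169 · (1 − 1/13)
       = 169 · 12/13 = 156.

156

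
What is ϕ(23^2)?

506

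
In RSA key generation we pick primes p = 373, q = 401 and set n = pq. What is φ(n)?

148800

For distinct primes, φ(pq) = (p−1)(q−1) = 372 × 400 = 148800.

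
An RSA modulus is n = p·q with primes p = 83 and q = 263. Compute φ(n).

21484

φ(n) = (p − 1)(q − 1) = (83−1)(263−1) = 82·262 = 21484.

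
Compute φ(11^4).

13310

φ(14641) = 14641 · (1 − 1/11)
       = 14641 · 10/11 = 13310.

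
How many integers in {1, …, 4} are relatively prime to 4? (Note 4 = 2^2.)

2

φ(2^2) = 2^2 − 2^1 = 4 − 2 = 2.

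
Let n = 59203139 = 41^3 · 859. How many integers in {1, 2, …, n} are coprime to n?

57691920

φ(41^3) = 41^3 − 41^2 = 68921 − 1681 = 67240.
φ(859) = 859 − 1 = 858.
Multiply: 67240 · 858 = 57691920.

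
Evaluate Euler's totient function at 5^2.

20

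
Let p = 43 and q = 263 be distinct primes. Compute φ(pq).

For distinct primes, φ(pq) = (p−1)(q−1) = 42 × 262 = 11004.

11004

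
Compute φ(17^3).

4624

φ(17^3) = 17^2·(17−1) = 289·16 = 4624.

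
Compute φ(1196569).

1016400

Prime factorization: 1196569 = 11^3 · 29 · 31.
φ(11^3) = 11^2·(11−1) = 121·10 = 1210.
φ(29) = 29 − 1 = 28.
φ(31) = 31 − 1 = 30.
Since φ is multiplicative, φ(1196569) = 1210 · 28 · 30 = 1016400.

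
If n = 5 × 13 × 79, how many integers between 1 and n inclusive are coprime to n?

3744

φ(5) = 5 − 1 = 4.
φ(13) = 13 − 1 = 12.
φ(79) = 79 − 1 = 78.
Multiply: 4 · 12 · 78 = 3744.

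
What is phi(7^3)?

φ(343) = 343 · (1 − 1/7)
       = 343 · 6/7 = 294.

294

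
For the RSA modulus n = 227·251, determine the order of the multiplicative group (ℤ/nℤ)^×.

56500

φ(227) = 227 − 1 = 226.
φ(251) = 251 − 1 = 250.
Multiply: 226 · 250 = 56500.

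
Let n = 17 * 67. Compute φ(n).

1056

φ(17) = 17 − 1 = 16.
φ(67) = 67 − 1 = 66.
Since φ is multiplicative, φ(1139) = 16 · 66 = 1056.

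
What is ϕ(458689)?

458689 = 7^2 × 11 × 23 × 37.
φ(458689) = 458689 · (1 − 1/7) · (1 − 1/11) · (1 − 1/23) · (1 − 1/37)
       = 458689 · 47520/65527 = 332640.

332640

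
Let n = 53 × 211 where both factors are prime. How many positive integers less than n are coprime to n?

10920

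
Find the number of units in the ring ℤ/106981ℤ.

Prime factorization: 106981 = 7 × 17 × 29 × 31.
φ(7) = 7 − 1 = 6.
φ(17) = 17 − 1 = 16.
φ(29) = 29 − 1 = 28.
φ(31) = 31 − 1 = 30.
Multiply: 6 · 16 · 28 · 30 = 80640.

80640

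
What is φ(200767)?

200767 = 7 * 23 * 29 * 43.
φ(200767) = 200767 · (1 − 1/7) · (1 − 1/23) · (1 − 1/29) · (1 − 1/43)
       = 200767 · 155232/200767 = 155232.

155232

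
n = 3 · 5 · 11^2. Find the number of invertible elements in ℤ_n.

880

φ(3) = 3 − 1 = 2.
φ(5) = 5 − 1 = 4.
φ(11^2) = 11^2 − 11^1 = 121 − 11 = 110.
Since φ is multiplicative, φ(1815) = 2 · 4 · 110 = 880.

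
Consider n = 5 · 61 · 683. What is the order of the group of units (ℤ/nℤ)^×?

163680

φ(5) = 5 − 1 = 4.
φ(61) = 61 − 1 = 60.
φ(683) = 683 − 1 = 682.
Since φ is multiplicative, φ(208315) = 4 · 60 · 682 = 163680.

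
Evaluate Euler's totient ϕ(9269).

7920

9269 = 13 * 23 * 31.
φ(9269) = 9269 · (1 − 1/13) · (1 − 1/23) · (1 − 1/31)
       = 9269 · 7920/9269 = 7920.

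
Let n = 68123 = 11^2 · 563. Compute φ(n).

61820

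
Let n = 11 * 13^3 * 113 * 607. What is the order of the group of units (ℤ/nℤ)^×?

1376444160

φ(11) = 11 − 1 = 10.
φ(13^3) = 13^3 − 13^2 = 2197 − 169 = 2028.
φ(113) = 113 − 1 = 112.
φ(607) = 607 − 1 = 606.
Since φ is multiplicative, φ(1657638697) = 10 · 2028 · 112 · 606 = 1376444160.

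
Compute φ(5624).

2592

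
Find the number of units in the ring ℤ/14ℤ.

6

14 = 2 · 7.
φ(2) = 2 − 1 = 1.
φ(7) = 7 − 1 = 6.
φ(14) = 1 × 6 = 6.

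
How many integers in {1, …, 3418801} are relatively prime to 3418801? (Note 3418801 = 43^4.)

φ(3418801) = 3418801 · (1 − 1/43)
       = 3418801 · 42/43 = 3339294.

3339294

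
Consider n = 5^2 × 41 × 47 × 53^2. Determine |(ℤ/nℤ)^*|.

φ(5^2) = 5^1·(5−1) = 5·4 = 20.
φ(41) = 41 − 1 = 40.
φ(47) = 47 − 1 = 46.
φ(53^2) = 53^2 − 53^1 = 2809 − 53 = 2756.
φ(135323575) = 20 × 40 × 46 × 2756 = 101420800.

101420800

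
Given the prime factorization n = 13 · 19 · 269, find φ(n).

57888

φ(13) = 13 − 1 = 12.
φ(19) = 19 − 1 = 18.
φ(269) = 269 − 1 = 268.
Since φ is multiplicative, φ(66443) = 12 · 18 · 268 = 57888.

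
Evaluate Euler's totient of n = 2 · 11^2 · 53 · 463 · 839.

φ(2) = 2 − 1 = 1.
φ(11^2) = 11^2 − 11^1 = 121 − 11 = 110.
φ(53) = 53 − 1 = 52.
φ(463) = 463 − 1 = 462.
φ(839) = 839 − 1 = 838.
φ(4982349482) = 1 × 110 × 52 × 462 × 838 = 2214532320.

2214532320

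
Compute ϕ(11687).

10080

Prime factorization: 11687 = 13 · 29 · 31.
φ(13) = 13 − 1 = 12.
φ(29) = 29 − 1 = 28.
φ(31) = 31 − 1 = 30.
Multiply: 12 · 28 · 30 = 10080.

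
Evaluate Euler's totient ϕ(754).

336

First factor: 754 = 2 · 13 · 29.
φ(2) = 2 − 1 = 1.
φ(13) = 13 − 1 = 12.
φ(29) = 29 − 1 = 28.
Multiply: 1 · 12 · 28 = 336.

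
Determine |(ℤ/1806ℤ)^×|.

504

First factor: 1806 = 2 · 3 · 7 · 43.
φ(1806) = 1806 · (1 − 1/2) · (1 − 1/3) · (1 − 1/7) · (1 − 1/43)
       = 1806 · 504/1806 = 504.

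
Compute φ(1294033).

1294033 = 13**3 × 19 × 31.
φ(1294033) = 1294033 · (1 − 1/13) · (1 − 1/19) · (1 − 1/31)
       = 1294033 · 6480/7657 = 1095120.

1095120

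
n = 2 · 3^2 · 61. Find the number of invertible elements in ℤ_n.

360

φ(2) = 2 − 1 = 1.
φ(3^2) = 3^1·(3−1) = 3·2 = 6.
φ(61) = 61 − 1 = 60.
φ(1098) = 1 × 6 × 60 = 360.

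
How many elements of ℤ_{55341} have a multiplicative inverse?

30240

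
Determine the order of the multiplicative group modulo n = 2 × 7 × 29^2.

φ(2) = 2 − 1 = 1.
φ(7) = 7 − 1 = 6.
φ(29^2) = 29^1·(29−1) = 29·28 = 812.
Multiply: 1 · 6 · 812 = 4872.

4872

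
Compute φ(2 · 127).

126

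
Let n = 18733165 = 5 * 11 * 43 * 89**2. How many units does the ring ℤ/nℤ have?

13157760

φ(18733165) = 18733165 · (1 − 1/5) · (1 − 1/11) · (1 − 1/43) · (1 − 1/89)
       = 18733165 · 147840/210485 = 13157760.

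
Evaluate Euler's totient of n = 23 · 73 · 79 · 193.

φ(23) = 23 − 1 = 22.
φ(73) = 73 − 1 = 72.
φ(79) = 79 − 1 = 78.
φ(193) = 193 − 1 = 192.
Multiply: 22 · 72 · 78 · 192 = 23721984.

23721984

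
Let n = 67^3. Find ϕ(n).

296274

φ(300763) = 300763 · (1 − 1/67)
       = 300763 · 66/67 = 296274.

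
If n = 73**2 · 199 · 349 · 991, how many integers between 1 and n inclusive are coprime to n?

358537829760

φ(366773439589) = 366773439589 · (1 − 1/73) · (1 − 1/199) · (1 − 1/349) · (1 − 1/991)
       = 366773439589 · 4911477120/5024293693 = 358537829760.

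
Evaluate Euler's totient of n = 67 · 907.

59796

φ(60769) = 60769 · (1 − 1/67) · (1 − 1/907)
       = 60769 · 59796/60769 = 59796.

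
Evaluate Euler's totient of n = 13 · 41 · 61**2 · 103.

179193600

φ(13) = 13 − 1 = 12.
φ(41) = 41 − 1 = 40.
φ(61^2) = 61^1·(61−1) = 61·60 = 3660.
φ(103) = 103 − 1 = 102.
Multiply: 12 · 40 · 3660 · 102 = 179193600.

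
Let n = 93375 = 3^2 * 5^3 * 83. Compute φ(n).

φ(93375) = 93375 · (1 − 1/3) · (1 − 1/5) · (1 − 1/83)
       = 93375 · 656/1245 = 49200.

49200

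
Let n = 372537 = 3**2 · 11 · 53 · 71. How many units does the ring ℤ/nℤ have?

φ(3^2) = 3^1·(3−1) = 3·2 = 6.
φ(11) = 11 − 1 = 10.
φ(53) = 53 − 1 = 52.
φ(71) = 71 − 1 = 70.
Multiply: 6 · 10 · 52 · 70 = 218400.

218400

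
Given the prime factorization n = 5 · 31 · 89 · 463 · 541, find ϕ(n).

2634508800

φ(5) = 5 − 1 = 4.
φ(31) = 31 − 1 = 30.
φ(89) = 89 − 1 = 88.
φ(463) = 463 − 1 = 462.
φ(541) = 541 − 1 = 540.
Multiply: 4 · 30 · 88 · 462 · 540 = 2634508800.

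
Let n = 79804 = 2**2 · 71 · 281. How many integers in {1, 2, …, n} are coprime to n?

39200

φ(2^2) = 2^2 − 2^1 = 4 − 2 = 2.
φ(71) = 71 − 1 = 70.
φ(281) = 281 − 1 = 280.
Since φ is multiplicative, φ(79804) = 2 · 70 · 280 = 39200.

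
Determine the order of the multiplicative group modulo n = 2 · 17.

φ(34) = 34 · (1 − 1/2) · (1 − 1/17)
       = 34 · 16/34 = 16.

16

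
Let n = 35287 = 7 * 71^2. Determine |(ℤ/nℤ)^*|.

29820

φ(7) = 7 − 1 = 6.
φ(71^2) = 71^2 − 71^1 = 5041 − 71 = 4970.
Multiply: 6 · 4970 = 29820.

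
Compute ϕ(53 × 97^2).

φ(53) = 53 − 1 = 52.
φ(97^2) = 97^2 − 97^1 = 9409 − 97 = 9312.
φ(498677) = 52 × 9312 = 484224.

484224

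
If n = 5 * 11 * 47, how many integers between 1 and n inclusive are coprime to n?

1840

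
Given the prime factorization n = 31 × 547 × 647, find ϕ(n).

10581480

φ(31) = 31 − 1 = 30.
φ(547) = 547 − 1 = 546.
φ(647) = 647 − 1 = 646.
Multiply: 30 · 546 · 646 = 10581480.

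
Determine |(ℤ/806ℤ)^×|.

360

Prime factorization: 806 = 2 * 13 * 31.
φ(2) = 2 − 1 = 1.
φ(13) = 13 − 1 = 12.
φ(31) = 31 − 1 = 30.
φ(806) = 1 × 12 × 30 = 360.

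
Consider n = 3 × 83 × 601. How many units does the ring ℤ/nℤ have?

φ(3) = 3 − 1 = 2.
φ(83) = 83 − 1 = 82.
φ(601) = 601 − 1 = 600.
Multiply: 2 · 82 · 600 = 98400.

98400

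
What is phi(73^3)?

383688

φ(73^3) = 73^2·(73−1) = 5329·72 = 383688.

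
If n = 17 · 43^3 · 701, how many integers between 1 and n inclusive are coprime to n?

869769600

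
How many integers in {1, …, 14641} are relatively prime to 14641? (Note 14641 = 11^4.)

13310

φ(11^4) = 11^4 − 11^3 = 14641 − 1331 = 13310.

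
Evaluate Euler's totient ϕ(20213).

17920

Prime factorization: 20213 = 17 * 29 * 41.
φ(17) = 17 − 1 = 16.
φ(29) = 29 − 1 = 28.
φ(41) = 41 − 1 = 40.
φ(20213) = 16 × 28 × 40 = 17920.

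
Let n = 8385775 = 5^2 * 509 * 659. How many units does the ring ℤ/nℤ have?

6685280

φ(8385775) = 8385775 · (1 − 1/5) · (1 − 1/509) · (1 − 1/659)
       = 8385775 · 1337056/1677155 = 6685280.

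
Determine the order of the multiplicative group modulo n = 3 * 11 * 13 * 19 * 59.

250560

φ(3) = 3 − 1 = 2.
φ(11) = 11 − 1 = 10.
φ(13) = 13 − 1 = 12.
φ(19) = 19 − 1 = 18.
φ(59) = 59 − 1 = 58.
Multiply: 2 · 10 · 12 · 18 · 58 = 250560.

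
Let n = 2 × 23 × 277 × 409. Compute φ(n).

2477376

φ(5211478) = 5211478 · (1 − 1/2) · (1 − 1/23) · (1 − 1/277) · (1 − 1/409)
       = 5211478 · 2477376/5211478 = 2477376.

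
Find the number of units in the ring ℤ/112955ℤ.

80640

Prime factorization: 112955 = 5 · 19 · 29 · 41.
φ(5) = 5 − 1 = 4.
φ(19) = 19 − 1 = 18.
φ(29) = 29 − 1 = 28.
φ(41) = 41 − 1 = 40.
Since φ is multiplicative, φ(112955) = 4 · 18 · 28 · 40 = 80640.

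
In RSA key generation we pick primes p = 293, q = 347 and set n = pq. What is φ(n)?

101032

For distinct primes, φ(pq) = (p−1)(q−1) = 292 × 346 = 101032.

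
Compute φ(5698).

2160

First factor: 5698 = 2 × 7 × 11 × 37.
φ(2) = 2 − 1 = 1.
φ(7) = 7 − 1 = 6.
φ(11) = 11 − 1 = 10.
φ(37) = 37 − 1 = 36.
Since φ is multiplicative, φ(5698) = 1 · 6 · 10 · 36 = 2160.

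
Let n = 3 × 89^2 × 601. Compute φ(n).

9398400

φ(3) = 3 − 1 = 2.
φ(89^2) = 89^1·(89−1) = 89·88 = 7832.
φ(601) = 601 − 1 = 600.
φ(14281563) = 2 × 7832 × 600 = 9398400.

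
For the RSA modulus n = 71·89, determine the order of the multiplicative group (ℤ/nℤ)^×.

6160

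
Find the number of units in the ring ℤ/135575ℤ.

135575 = 5^2 · 11 · 17 · 29.
φ(135575) = 135575 · (1 − 1/5) · (1 − 1/11) · (1 − 1/17) · (1 − 1/29)
       = 135575 · 17920/27115 = 89600.

89600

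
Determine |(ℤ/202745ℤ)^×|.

Prime factorization: 202745 = 5 * 23 * 41 * 43.
φ(202745) = 202745 · (1 − 1/5) · (1 − 1/23) · (1 − 1/41) · (1 − 1/43)
       = 202745 · 147840/202745 = 147840.

147840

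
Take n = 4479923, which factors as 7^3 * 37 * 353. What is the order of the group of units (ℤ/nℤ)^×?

φ(4479923) = 4479923 · (1 − 1/7) · (1 − 1/37) · (1 − 1/353)
       = 4479923 · 76032/91427 = 3725568.

3725568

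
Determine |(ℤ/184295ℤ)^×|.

134400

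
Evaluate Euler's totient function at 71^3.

352870

φ(71^3) = 71^2·(71−1) = 5041·70 = 352870.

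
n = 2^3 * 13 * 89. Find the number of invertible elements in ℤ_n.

4224

φ(9256) = 9256 · (1 − 1/2) · (1 − 1/13) · (1 − 1/89)
       = 9256 · 1056/2314 = 4224.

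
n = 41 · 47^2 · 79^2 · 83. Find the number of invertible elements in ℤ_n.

φ(41) = 41 − 1 = 40.
φ(47^2) = 47^1·(47−1) = 47·46 = 2162.
φ(79^2) = 79^1·(79−1) = 79·78 = 6162.
φ(83) = 83 − 1 = 82.
φ(46915013707) = 40 × 2162 × 6162 × 82 = 43696960320.

43696960320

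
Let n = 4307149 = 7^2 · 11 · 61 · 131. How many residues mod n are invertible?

3276000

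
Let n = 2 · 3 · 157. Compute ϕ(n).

312

φ(942) = 942 · (1 − 1/2) · (1 − 1/3) · (1 − 1/157)
       = 942 · 312/942 = 312.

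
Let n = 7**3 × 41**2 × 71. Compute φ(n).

33751200

φ(7^3) = 7^3 − 7^2 = 343 − 49 = 294.
φ(41^2) = 41^1·(41−1) = 41·40 = 1640.
φ(71) = 71 − 1 = 70.
Since φ is multiplicative, φ(40937393) = 294 · 1640 · 70 = 33751200.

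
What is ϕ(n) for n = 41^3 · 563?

φ(38802523) = 38802523 · (1 − 1/41) · (1 − 1/563)
       = 38802523 · 22480/23083 = 37788880.

37788880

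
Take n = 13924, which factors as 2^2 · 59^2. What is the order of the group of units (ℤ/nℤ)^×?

6844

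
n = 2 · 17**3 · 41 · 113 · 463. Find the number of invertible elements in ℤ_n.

9570570240

φ(21077546254) = 21077546254 · (1 − 1/2) · (1 − 1/17) · (1 − 1/41) · (1 − 1/113) · (1 − 1/463)
       = 21077546254 · 33116160/72932686 = 9570570240.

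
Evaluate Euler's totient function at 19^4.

φ(19^4) = 19^3·(19−1) = 6859·18 = 123462.

123462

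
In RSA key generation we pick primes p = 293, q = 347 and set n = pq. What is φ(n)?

101032

φ(n) = (p − 1)(q − 1) = (293−1)(347−1) = 292·346 = 101032.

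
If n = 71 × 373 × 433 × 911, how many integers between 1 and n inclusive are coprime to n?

φ(10446563629) = 10446563629 · (1 − 1/71) · (1 − 1/373) · (1 − 1/433) · (1 − 1/911)
       = 10446563629 · 10236844800/10446563629 = 10236844800.

10236844800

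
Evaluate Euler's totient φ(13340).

4928

Factor 13340: 13340 = 2**2 · 5 · 23 · 29.
φ(13340) = 13340 · (1 − 1/2) · (1 − 1/5) · (1 − 1/23) · (1 − 1/29)
       = 13340 · 2464/6670 = 4928.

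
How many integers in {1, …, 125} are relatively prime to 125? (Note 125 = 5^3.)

100

φ(125) = 125 · (1 − 1/5)
       = 125 · 4/5 = 100.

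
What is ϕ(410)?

160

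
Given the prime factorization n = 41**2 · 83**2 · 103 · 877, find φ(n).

φ(1046069925379) = 1046069925379 · (1 − 1/41) · (1 − 1/83) · (1 − 1/103) · (1 − 1/877)
       = 1046069925379 · 293074560/307396393 = 997332727680.

997332727680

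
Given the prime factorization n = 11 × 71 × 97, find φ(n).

67200

φ(75757) = 75757 · (1 − 1/11) · (1 − 1/71) · (1 − 1/97)
       = 75757 · 67200/75757 = 67200.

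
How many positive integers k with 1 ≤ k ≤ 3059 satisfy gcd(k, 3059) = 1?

2376

3059 = 7 * 19 * 23.
φ(3059) = 3059 · (1 − 1/7) · (1 − 1/19) · (1 − 1/23)
       = 3059 · 2376/3059 = 2376.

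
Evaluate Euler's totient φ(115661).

86400

First factor: 115661 = 7 · 13 · 31 · 41.
φ(7) = 7 − 1 = 6.
φ(13) = 13 − 1 = 12.
φ(31) = 31 − 1 = 30.
φ(41) = 41 − 1 = 40.
Multiply: 6 · 12 · 30 · 40 = 86400.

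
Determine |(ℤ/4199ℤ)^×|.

3456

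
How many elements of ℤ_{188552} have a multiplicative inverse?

72576

First factor: 188552 = 2^3 × 7^2 × 13 × 37.
φ(188552) = 188552 · (1 − 1/2) · (1 − 1/7) · (1 − 1/13) · (1 − 1/37)
       = 188552 · 2592/6734 = 72576.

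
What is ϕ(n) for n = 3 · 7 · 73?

φ(1533) = 1533 · (1 − 1/3) · (1 − 1/7) · (1 − 1/73)
       = 1533 · 864/1533 = 864.

864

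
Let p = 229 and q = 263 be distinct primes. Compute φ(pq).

59736

φ(pq) = (p−1)(q−1) = 228 · 262 = 59736.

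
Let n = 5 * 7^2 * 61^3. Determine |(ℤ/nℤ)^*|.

37507680

φ(55610345) = 55610345 · (1 − 1/5) · (1 − 1/7) · (1 − 1/61)
       = 55610345 · 1440/2135 = 37507680.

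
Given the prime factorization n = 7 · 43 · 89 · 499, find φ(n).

φ(13367711) = 13367711 · (1 − 1/7) · (1 − 1/43) · (1 − 1/89) · (1 − 1/499)
       = 13367711 · 11043648/13367711 = 11043648.

11043648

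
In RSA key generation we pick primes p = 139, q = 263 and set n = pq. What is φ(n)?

36156

φ(n) = (p − 1)(q − 1) = (139−1)(263−1) = 138·262 = 36156.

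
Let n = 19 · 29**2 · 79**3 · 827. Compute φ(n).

5877022683168

φ(19) = 19 − 1 = 18.
φ(29^2) = 29^1·(29−1) = 29·28 = 812.
φ(79^3) = 79^2·(79−1) = 6241·78 = 486798.
φ(827) = 827 − 1 = 826.
Multiply: 18 · 812 · 486798 · 826 = 5877022683168.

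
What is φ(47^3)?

φ(103823) = 103823 · (1 − 1/47)
       = 103823 · 46/47 = 101614.

101614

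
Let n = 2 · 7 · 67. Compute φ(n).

396

φ(2) = 2 − 1 = 1.
φ(7) = 7 − 1 = 6.
φ(67) = 67 − 1 = 66.
φ(938) = 1 × 6 × 66 = 396.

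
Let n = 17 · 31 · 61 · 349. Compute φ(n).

10022400

φ(11219303) = 11219303 · (1 − 1/17) · (1 − 1/31) · (1 − 1/61) · (1 − 1/349)
       = 11219303 · 10022400/11219303 = 10022400.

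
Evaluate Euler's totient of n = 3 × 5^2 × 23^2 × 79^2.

124718880

φ(3) = 3 − 1 = 2.
φ(5^2) = 5^1·(5−1) = 5·4 = 20.
φ(23^2) = 23^1·(23−1) = 23·22 = 506.
φ(79^2) = 79^1·(79−1) = 79·78 = 6162.
Multiply: 2 · 20 · 506 · 6162 = 124718880.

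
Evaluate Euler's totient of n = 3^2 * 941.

φ(8469) = 8469 · (1 − 1/3) · (1 − 1/941)
       = 8469 · 1880/2823 = 5640.

5640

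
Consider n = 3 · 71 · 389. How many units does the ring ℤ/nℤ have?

φ(82857) = 82857 · (1 − 1/3) · (1 − 1/71) · (1 − 1/389)
       = 82857 · 54320/82857 = 54320.

54320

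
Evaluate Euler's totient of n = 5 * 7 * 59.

1392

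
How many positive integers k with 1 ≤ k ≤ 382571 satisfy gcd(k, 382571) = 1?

Factor 382571: 382571 = 7 × 31 × 41 × 43.
φ(382571) = 382571 · (1 − 1/7) · (1 − 1/31) · (1 − 1/41) · (1 − 1/43)
       = 382571 · 302400/382571 = 302400.

302400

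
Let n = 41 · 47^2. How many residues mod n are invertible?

φ(41) = 41 − 1 = 40.
φ(47^2) = 47^2 − 47^1 = 2209 − 47 = 2162.
Since φ is multiplicative, φ(90569) = 40 · 2162 = 86480.

86480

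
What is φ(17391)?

9600

First factor: 17391 = 3 · 11 · 17 · 31.
φ(3) = 3 − 1 = 2.
φ(11) = 11 − 1 = 10.
φ(17) = 17 − 1 = 16.
φ(31) = 31 − 1 = 30.
Multiply: 2 · 10 · 16 · 30 = 9600.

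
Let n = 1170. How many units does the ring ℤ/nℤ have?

288

Factor 1170: 1170 = 2 * 3^2 * 5 * 13.
φ(1170) = 1170 · (1 − 1/2) · (1 − 1/3) · (1 − 1/5) · (1 − 1/13)
       = 1170 · 96/390 = 288.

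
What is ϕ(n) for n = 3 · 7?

φ(3) = 3 − 1 = 2.
φ(7) = 7 − 1 = 6.
Multiply: 2 · 6 = 12.

12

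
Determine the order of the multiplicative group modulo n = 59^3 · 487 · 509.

49846193424

φ(59^3) = 59^3 − 59^2 = 205379 − 3481 = 201898.
φ(487) = 487 − 1 = 486.
φ(509) = 509 − 1 = 508.
Since φ is multiplicative, φ(50909962657) = 201898 · 486 · 508 = 49846193424.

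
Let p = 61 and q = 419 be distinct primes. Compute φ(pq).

For distinct primes, φ(pq) = (p−1)(q−1) = 60 × 418 = 25080.

25080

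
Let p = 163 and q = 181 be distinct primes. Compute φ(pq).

29160

φ(163) = 163 − 1 = 162.
φ(181) = 181 − 1 = 180.
Since φ is multiplicative, φ(29503) = 162 · 180 = 29160.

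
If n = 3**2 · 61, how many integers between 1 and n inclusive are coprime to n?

360

φ(3^2) = 3^2 − 3^1 = 9 − 3 = 6.
φ(61) = 61 − 1 = 60.
φ(549) = 6 × 60 = 360.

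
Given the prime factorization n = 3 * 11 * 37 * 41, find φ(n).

φ(3) = 3 − 1 = 2.
φ(11) = 11 − 1 = 10.
φ(37) = 37 − 1 = 36.
φ(41) = 41 − 1 = 40.
Since φ is multiplicative, φ(50061) = 2 · 10 · 36 · 40 = 28800.

28800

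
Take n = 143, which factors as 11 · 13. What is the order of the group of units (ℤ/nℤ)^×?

120

φ(143) = 143 · (1 − 1/11) · (1 − 1/13)
       = 143 · 120/143 = 120.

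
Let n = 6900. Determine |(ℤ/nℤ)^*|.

Prime factorization: 6900 = 2**2 · 3 · 5**2 · 23.
φ(6900) = 6900 · (1 − 1/2) · (1 − 1/3) · (1 − 1/5) · (1 − 1/23)
       = 6900 · 176/690 = 1760.

1760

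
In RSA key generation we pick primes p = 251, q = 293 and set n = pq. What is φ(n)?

73000

φ(251) = 251 − 1 = 250.
φ(293) = 293 − 1 = 292.
Multiply: 250 · 292 = 73000.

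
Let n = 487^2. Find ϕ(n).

236682

φ(487^2) = 487^2 − 487^1 = 237169 − 487 = 236682.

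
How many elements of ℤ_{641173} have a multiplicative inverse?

Prime factorization: 641173 = 13 · 31 · 37 · 43.
φ(13) = 13 − 1 = 12.
φ(31) = 31 − 1 = 30.
φ(37) = 37 − 1 = 36.
φ(43) = 43 − 1 = 42.
Multiply: 12 · 30 · 36 · 42 = 544320.

544320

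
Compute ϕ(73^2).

5256

φ(5329) = 5329 · (1 − 1/73)
       = 5329 · 72/73 = 5256.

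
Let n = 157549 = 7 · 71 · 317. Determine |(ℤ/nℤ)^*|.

132720

φ(157549) = 157549 · (1 − 1/7) · (1 − 1/71) · (1 − 1/317)
       = 157549 · 132720/157549 = 132720.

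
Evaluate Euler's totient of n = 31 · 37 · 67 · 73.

φ(31) = 31 − 1 = 30.
φ(37) = 37 − 1 = 36.
φ(67) = 67 − 1 = 66.
φ(73) = 73 − 1 = 72.
Since φ is multiplicative, φ(5609977) = 30 · 36 · 66 · 72 = 5132160.

5132160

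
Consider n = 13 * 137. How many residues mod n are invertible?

1632

φ(1781) = 1781 · (1 − 1/13) · (1 − 1/137)
       = 1781 · 1632/1781 = 1632.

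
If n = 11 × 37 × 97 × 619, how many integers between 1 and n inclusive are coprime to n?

21358080

φ(24437501) = 24437501 · (1 − 1/11) · (1 − 1/37) · (1 − 1/97) · (1 − 1/619)
       = 24437501 · 21358080/24437501 = 21358080.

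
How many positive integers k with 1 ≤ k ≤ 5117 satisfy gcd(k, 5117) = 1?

5117 = 7 · 17 · 43.
φ(7) = 7 − 1 = 6.
φ(17) = 17 − 1 = 16.
φ(43) = 43 − 1 = 42.
φ(5117) = 6 × 16 × 42 = 4032.

4032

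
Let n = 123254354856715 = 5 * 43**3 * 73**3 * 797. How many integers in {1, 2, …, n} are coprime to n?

φ(123254354856715) = 123254354856715 · (1 − 1/5) · (1 − 1/43) · (1 − 1/73) · (1 − 1/797)
       = 123254354856715 · 9628416/12508915 = 94871873569536.

94871873569536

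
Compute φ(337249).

277200

Prime factorization: 337249 = 11 · 23 · 31 · 43.
φ(11) = 11 − 1 = 10.
φ(23) = 23 − 1 = 22.
φ(31) = 31 − 1 = 30.
φ(43) = 43 − 1 = 42.
Multiply: 10 · 22 · 30 · 42 = 277200.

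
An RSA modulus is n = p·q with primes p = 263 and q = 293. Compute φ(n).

φ(pq) = (p−1)(q−1) = 262 · 292 = 76504.

76504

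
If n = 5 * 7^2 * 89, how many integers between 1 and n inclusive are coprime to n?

φ(21805) = 21805 · (1 − 1/5) · (1 − 1/7) · (1 − 1/89)
       = 21805 · 2112/3115 = 14784.

14784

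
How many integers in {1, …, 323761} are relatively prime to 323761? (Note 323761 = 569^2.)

323192

φ(569^2) = 569^1·(569−1) = 569·568 = 323192.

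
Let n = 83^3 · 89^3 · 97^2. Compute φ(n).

φ(83^3) = 83^2·(83−1) = 6889·82 = 564898.
φ(89^3) = 89^2·(89−1) = 7921·88 = 697048.
φ(97^2) = 97^1·(97−1) = 97·96 = 9312.
φ(3792693659254627) = 564898 × 697048 × 9312 = 3666702628520448.

3666702628520448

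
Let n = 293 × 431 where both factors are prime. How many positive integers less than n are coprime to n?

φ(126283) = 126283 · (1 − 1/293) · (1 − 1/431)
       = 126283 · 125560/126283 = 125560.

125560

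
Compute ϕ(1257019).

Factor 1257019: 1257019 = 23 × 31 × 41 × 43.
φ(1257019) = 1257019 · (1 − 1/23) · (1 − 1/31) · (1 − 1/41) · (1 − 1/43)
       = 1257019 · 1108800/1257019 = 1108800.

1108800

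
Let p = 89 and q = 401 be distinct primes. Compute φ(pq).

φ(35689) = 35689 · (1 − 1/89) · (1 − 1/401)
       = 35689 · 35200/35689 = 35200.

35200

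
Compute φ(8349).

4840

First factor: 8349 = 3 * 11**2 * 23.
φ(8349) = 8349 · (1 − 1/3) · (1 − 1/11) · (1 − 1/23)
       = 8349 · 440/759 = 4840.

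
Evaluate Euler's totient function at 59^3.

φ(59^3) = 59^3 − 59^2 = 205379 − 3481 = 201898.

201898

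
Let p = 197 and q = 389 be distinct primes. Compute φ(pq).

76048

φ(n) = (p − 1)(q − 1) = (197−1)(389−1) = 196·388 = 76048.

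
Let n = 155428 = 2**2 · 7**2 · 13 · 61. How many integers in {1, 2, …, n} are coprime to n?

60480

φ(2^2) = 2^1·(2−1) = 2·1 = 2.
φ(7^2) = 7^1·(7−1) = 7·6 = 42.
φ(13) = 13 − 1 = 12.
φ(61) = 61 − 1 = 60.
φ(155428) = 2 × 42 × 12 × 60 = 60480.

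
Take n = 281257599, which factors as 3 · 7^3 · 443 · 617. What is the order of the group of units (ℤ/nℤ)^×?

φ(281257599) = 281257599 · (1 − 1/3) · (1 − 1/7) · (1 − 1/443) · (1 − 1/617)
       = 281257599 · 3267264/5739951 = 160095936.

160095936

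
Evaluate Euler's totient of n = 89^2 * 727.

5686032

φ(89^2) = 89^1·(89−1) = 89·88 = 7832.
φ(727) = 727 − 1 = 726.
φ(5758567) = 7832 × 726 = 5686032.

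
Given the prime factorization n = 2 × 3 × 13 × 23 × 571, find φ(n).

300960

φ(1024374) = 1024374 · (1 − 1/2) · (1 − 1/3) · (1 − 1/13) · (1 − 1/23) · (1 − 1/571)
       = 1024374 · 300960/1024374 = 300960.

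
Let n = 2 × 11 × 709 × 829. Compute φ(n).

φ(2) = 2 − 1 = 1.
φ(11) = 11 − 1 = 10.
φ(709) = 709 − 1 = 708.
φ(829) = 829 − 1 = 828.
Since φ is multiplicative, φ(12930742) = 1 · 10 · 708 · 828 = 5862240.

5862240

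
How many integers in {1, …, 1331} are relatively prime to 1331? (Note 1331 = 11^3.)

φ(1331) = 1331 · (1 − 1/11)
       = 1331 · 10/11 = 1210.

1210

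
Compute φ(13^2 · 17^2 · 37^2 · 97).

φ(6485742913) = 6485742913 · (1 − 1/13) · (1 − 1/17) · (1 − 1/37) · (1 − 1/97)
       = 6485742913 · 663552/793169 = 5425864704.

5425864704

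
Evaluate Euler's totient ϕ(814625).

First factor: 814625 = 5**3 · 7**3 · 19.
φ(814625) = 814625 · (1 − 1/5) · (1 − 1/7) · (1 − 1/19)
       = 814625 · 432/665 = 529200.

529200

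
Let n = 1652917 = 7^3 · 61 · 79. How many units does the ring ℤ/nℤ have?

φ(7^3) = 7^3 − 7^2 = 343 − 49 = 294.
φ(61) = 61 − 1 = 60.
φ(79) = 79 − 1 = 78.
φ(1652917) = 294 × 60 × 78 = 1375920.

1375920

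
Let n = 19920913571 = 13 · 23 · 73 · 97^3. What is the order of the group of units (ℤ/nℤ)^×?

17169242112

φ(13) = 13 − 1 = 12.
φ(23) = 23 − 1 = 22.
φ(73) = 73 − 1 = 72.
φ(97^3) = 97^2·(97−1) = 9409·96 = 903264.
Multiply: 12 · 22 · 72 · 903264 = 17169242112.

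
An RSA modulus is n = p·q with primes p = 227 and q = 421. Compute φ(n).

94920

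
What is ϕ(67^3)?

φ(300763) = 300763 · (1 − 1/67)
       = 300763 · 66/67 = 296274.

296274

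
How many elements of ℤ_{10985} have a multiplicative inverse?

First factor: 10985 = 5 · 13^3.
φ(10985) = 10985 · (1 − 1/5) · (1 − 1/13)
       = 10985 · 48/65 = 8112.

8112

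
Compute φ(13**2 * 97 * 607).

9075456

φ(9950551) = 9950551 · (1 − 1/13) · (1 − 1/97) · (1 − 1/607)
       = 9950551 · 698112/765427 = 9075456.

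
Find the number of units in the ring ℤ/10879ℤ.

Prime factorization: 10879 = 11 · 23 · 43.
φ(10879) = 10879 · (1 − 1/11) · (1 − 1/23) · (1 − 1/43)
       = 10879 · 9240/10879 = 9240.

9240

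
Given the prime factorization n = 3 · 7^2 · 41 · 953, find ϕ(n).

3198720

φ(3) = 3 − 1 = 2.
φ(7^2) = 7^1·(7−1) = 7·6 = 42.
φ(41) = 41 − 1 = 40.
φ(953) = 953 − 1 = 952.
φ(5743731) = 2 × 42 × 40 × 952 = 3198720.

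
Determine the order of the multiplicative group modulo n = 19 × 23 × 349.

φ(152513) = 152513 · (1 − 1/19) · (1 − 1/23) · (1 − 1/349)
       = 152513 · 137808/152513 = 137808.

137808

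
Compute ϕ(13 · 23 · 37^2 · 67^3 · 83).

8543101083264

φ(10218264422899) = 10218264422899 · (1 − 1/13) · (1 − 1/23) · (1 − 1/37) · (1 − 1/67) · (1 − 1/83)
       = 10218264422899 · 51435648/61521343 = 8543101083264.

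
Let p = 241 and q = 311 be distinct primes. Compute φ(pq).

φ(n) = (p − 1)(q − 1) = (241−1)(311−1) = 240·310 = 74400.

74400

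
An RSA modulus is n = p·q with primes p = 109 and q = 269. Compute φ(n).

28944

φ(109) = 109 − 1 = 108.
φ(269) = 269 − 1 = 268.
Since φ is multiplicative, φ(29321) = 108 · 268 = 28944.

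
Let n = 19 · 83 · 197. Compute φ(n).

φ(310669) = 310669 · (1 − 1/19) · (1 − 1/83) · (1 − 1/197)
       = 310669 · 289296/310669 = 289296.

289296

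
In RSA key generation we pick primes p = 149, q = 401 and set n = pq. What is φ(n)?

59200

φ(149) = 149 − 1 = 148.
φ(401) = 401 − 1 = 400.
Multiply: 148 · 400 = 59200.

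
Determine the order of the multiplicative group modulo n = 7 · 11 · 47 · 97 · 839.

φ(294525077) = 294525077 · (1 − 1/7) · (1 − 1/11) · (1 − 1/47) · (1 − 1/97) · (1 − 1/839)
       = 294525077 · 222036480/294525077 = 222036480.

222036480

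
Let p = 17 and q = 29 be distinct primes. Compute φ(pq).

φ(pq) = (p−1)(q−1) = 16 · 28 = 448.

448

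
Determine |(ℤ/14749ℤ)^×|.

First factor: 14749 = 7**3 · 43.
φ(14749) = 14749 · (1 − 1/7) · (1 − 1/43)
       = 14749 · 252/301 = 12348.

12348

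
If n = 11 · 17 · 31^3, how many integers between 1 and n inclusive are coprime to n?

4612800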